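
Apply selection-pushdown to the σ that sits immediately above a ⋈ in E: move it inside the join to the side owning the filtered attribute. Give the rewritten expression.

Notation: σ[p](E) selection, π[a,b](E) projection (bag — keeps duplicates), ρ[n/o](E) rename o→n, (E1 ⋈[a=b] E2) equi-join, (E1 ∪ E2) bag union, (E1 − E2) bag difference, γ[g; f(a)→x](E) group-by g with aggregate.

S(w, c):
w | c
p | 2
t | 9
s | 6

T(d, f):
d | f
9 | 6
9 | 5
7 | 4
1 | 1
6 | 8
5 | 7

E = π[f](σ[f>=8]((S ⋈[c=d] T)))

σ filters on f, owned by the right side.
E' = π[f]((S ⋈[c=d] σ[f>=8](T)))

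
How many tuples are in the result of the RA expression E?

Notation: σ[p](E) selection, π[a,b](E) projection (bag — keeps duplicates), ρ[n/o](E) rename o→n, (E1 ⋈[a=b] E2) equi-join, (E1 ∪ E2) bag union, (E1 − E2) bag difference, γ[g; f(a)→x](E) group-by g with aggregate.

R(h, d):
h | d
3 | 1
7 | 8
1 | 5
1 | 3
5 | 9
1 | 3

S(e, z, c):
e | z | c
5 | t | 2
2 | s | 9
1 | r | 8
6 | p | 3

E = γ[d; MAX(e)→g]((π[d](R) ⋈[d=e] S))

Stepwise |·|:
  R → 6
  π[d](R) → 6
  S → 4
  (π[d](R) ⋈[d=e] S) → 2
  γ[d; MAX(e)→g]((π[d](R) ⋈[d=e] S)) → 2

|E| = 2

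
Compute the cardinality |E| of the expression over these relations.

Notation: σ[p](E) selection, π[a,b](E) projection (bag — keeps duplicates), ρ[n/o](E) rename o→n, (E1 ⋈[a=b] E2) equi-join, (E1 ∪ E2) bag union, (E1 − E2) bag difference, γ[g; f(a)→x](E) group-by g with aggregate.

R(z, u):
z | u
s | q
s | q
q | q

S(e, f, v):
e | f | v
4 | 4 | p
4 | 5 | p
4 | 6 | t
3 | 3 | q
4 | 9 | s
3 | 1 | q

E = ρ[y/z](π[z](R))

Subexpression sizes:
  R → 3
  π[z](R) → 3
  ρ[y/z](π[z](R)) → 3

|E| = 3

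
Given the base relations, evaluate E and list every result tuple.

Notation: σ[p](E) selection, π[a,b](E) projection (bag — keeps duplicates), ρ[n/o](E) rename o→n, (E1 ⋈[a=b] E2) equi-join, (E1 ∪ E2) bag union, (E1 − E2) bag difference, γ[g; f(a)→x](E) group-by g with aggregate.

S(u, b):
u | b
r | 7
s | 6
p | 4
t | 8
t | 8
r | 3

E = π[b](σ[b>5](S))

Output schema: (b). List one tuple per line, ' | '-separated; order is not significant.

Subexpression sizes:
  S → 6
  σ[b>5](S) → 4
  π[b](σ[b>5](S)) → 4

== RESULT ==
b
6
7
8
8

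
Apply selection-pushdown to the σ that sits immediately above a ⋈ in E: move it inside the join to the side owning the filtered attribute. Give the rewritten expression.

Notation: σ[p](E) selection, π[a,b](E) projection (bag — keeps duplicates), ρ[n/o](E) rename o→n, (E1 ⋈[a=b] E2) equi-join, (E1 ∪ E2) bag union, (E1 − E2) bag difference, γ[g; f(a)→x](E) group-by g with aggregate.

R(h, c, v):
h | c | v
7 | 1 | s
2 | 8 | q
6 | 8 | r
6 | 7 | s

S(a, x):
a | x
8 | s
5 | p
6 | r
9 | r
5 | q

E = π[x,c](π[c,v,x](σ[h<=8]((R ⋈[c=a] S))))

σ filters on h, owned by the left side.
E' = π[x,c](π[c,v,x]((σ[h<=8](R) ⋈[c=a] S)))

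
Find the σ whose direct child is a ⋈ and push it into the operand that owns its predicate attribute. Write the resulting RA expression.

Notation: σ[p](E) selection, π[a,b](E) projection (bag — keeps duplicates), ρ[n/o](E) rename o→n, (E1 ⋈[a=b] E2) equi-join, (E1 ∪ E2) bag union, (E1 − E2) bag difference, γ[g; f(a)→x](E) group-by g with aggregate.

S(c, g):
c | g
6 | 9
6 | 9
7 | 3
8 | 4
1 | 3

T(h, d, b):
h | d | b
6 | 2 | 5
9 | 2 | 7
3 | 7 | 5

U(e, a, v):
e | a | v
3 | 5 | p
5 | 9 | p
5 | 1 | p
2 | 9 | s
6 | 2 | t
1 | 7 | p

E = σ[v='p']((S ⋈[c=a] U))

σ filters on v, owned by the right side.
E' = (S ⋈[c=a] σ[v='p'](U))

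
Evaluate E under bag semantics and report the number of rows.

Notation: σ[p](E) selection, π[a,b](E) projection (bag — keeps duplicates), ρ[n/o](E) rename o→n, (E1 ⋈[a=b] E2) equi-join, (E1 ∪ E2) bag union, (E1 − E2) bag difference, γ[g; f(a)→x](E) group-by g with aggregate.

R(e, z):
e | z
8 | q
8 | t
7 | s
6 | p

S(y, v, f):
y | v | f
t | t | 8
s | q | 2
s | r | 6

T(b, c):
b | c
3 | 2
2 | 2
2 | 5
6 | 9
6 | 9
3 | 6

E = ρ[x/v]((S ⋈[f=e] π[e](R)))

Row counts bottom-up:
  S → 3
  R → 4
  π[e](R) → 4
  (S ⋈[f=e] π[e](R)) → 3
  ρ[x/v]((S ⋈[f=e] π[e](R))) → 3

|E| = 3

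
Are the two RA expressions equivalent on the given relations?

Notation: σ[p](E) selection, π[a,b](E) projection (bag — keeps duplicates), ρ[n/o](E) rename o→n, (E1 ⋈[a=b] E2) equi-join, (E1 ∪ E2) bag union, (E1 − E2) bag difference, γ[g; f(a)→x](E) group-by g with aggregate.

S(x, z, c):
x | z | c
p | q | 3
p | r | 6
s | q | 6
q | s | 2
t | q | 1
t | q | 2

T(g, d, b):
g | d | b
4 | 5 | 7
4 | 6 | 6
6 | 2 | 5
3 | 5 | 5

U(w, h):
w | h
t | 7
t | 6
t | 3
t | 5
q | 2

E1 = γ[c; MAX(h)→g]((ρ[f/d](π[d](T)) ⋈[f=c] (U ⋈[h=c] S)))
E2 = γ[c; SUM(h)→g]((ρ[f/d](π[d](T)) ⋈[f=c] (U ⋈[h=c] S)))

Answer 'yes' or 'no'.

E1 row counts bottom-up:
  T → 4
  π[d](T) → 4
  ρ[f/d](π[d](T)) → 4
  U → 5
  S → 6
  (U ⋈[h=c] S) → 5
  (ρ[f/d](π[d](T)) ⋈[f=c] (U ⋈[h=c] S)) → 4
  γ[c; MAX(h)→g]((ρ[f/d](π[d](T)) ⋈[f=c] (U ⋈[h=c] S))) → 2
E2 row counts bottom-up:
  T → 4
  π[d](T) → 4
  ρ[f/d](π[d](T)) → 4
  U → 5
  S → 6
  (U ⋈[h=c] S) → 5
  (ρ[f/d](π[d](T)) ⋈[f=c] (U ⋈[h=c] S)) → 4
  γ[c; SUM(h)→g]((ρ[f/d](π[d](T)) ⋈[f=c] (U ⋈[h=c] S))) → 2

E1 result:
c | g
2 | 2
6 | 6
E2 result:
c | g
2 | 4
6 | 12
Witness: (6, 6) appears 1× in E1 but 0× in E2.

no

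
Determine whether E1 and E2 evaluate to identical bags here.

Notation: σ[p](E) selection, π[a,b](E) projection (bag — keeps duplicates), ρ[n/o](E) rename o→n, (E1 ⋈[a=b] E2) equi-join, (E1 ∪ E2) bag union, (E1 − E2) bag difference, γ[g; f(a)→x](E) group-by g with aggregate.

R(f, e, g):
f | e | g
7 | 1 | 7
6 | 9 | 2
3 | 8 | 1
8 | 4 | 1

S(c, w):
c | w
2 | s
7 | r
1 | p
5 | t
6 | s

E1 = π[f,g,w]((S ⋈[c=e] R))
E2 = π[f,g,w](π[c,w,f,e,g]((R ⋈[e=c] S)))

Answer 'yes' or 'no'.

E1 per-node cardinality:
  S → 5
  R → 4
  (S ⋈[c=e] R) → 1
  π[f,g,w]((S ⋈[c=e] R)) → 1
E2 per-node cardinality:
  R → 4
  S → 5
  (R ⋈[e=c] S) → 1
  π[c,w,f,e,g]((R ⋈[e=c] S)) → 1
  π[f,g,w](π[c,w,f,e,g]((R ⋈[e=c] S))) → 1

E1 and E2 produce the same multiset:
f | g | w
7 | 7 | p

yes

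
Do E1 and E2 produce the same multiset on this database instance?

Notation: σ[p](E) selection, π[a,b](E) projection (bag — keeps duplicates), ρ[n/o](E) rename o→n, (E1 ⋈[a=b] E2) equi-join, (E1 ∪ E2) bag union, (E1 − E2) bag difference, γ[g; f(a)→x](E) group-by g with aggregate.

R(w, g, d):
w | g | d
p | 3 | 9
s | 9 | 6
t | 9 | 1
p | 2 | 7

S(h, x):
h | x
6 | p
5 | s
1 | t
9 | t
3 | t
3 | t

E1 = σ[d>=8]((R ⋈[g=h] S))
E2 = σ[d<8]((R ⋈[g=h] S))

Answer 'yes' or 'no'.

E1 row counts bottom-up:
  R → 4
  S → 6
  (R ⋈[g=h] S) → 4
  σ[d>=8]((R ⋈[g=h] S)) → 2
E2 row counts bottom-up:
  R → 4
  S → 6
  (R ⋈[g=h] S) → 4
  σ[d<8]((R ⋈[g=h] S)) → 2

E1 result:
w | g | d | h | x
p | 3 | 9 | 3 | t
p | 3 | 9 | 3 | t
E2 result:
w | g | d | h | x
s | 9 | 6 | 9 | t
t | 9 | 1 | 9 | t
Witness: ('t', 9, 1, 9, 't') appears 0× in E1 but 1× in E2.

no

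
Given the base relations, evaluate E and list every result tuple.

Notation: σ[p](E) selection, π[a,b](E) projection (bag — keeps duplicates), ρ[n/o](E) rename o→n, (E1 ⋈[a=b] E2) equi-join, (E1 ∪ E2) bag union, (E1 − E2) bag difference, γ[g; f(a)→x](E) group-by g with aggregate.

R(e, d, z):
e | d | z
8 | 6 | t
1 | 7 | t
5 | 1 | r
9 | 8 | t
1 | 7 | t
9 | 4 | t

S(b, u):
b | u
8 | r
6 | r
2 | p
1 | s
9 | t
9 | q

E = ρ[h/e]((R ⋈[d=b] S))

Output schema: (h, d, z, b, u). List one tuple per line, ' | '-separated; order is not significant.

Subexpression sizes:
  R → 6
  S → 6
  (R ⋈[d=b] S) → 3
  ρ[h/e]((R ⋈[d=b] S)) → 3

== RESULT ==
h | d | z | b | u
5 | 1 | r | 1 | s
8 | 6 | t | 6 | r
9 | 8 | t | 8 | r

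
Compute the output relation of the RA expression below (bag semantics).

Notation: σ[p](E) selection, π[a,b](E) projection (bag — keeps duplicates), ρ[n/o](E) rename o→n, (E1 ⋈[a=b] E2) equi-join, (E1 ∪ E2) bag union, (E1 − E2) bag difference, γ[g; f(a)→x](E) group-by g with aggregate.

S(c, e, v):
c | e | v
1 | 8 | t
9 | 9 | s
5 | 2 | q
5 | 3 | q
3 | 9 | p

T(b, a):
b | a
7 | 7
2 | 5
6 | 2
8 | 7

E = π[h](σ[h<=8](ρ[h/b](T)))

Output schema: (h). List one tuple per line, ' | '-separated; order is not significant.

Per-node cardinality:
  T → 4
  ρ[h/b](T) → 4
  σ[h<=8](ρ[h/b](T)) → 4
  π[h](σ[h<=8](ρ[h/b](T))) → 4

== RESULT ==
h
2
6
7
8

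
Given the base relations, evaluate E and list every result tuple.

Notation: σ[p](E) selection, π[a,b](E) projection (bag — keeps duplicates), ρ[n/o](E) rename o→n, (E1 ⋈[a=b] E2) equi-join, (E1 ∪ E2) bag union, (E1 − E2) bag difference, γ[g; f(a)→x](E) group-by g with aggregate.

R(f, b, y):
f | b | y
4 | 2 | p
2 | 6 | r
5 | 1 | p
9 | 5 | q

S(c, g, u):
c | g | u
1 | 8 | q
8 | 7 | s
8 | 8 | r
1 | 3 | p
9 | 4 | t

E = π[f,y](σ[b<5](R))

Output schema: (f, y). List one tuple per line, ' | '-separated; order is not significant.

Stepwise |·|:
  R → 4
  σ[b<5](R) → 2
  π[f,y](σ[b<5](R)) → 2

== RESULT ==
f | y
4 | p
5 | p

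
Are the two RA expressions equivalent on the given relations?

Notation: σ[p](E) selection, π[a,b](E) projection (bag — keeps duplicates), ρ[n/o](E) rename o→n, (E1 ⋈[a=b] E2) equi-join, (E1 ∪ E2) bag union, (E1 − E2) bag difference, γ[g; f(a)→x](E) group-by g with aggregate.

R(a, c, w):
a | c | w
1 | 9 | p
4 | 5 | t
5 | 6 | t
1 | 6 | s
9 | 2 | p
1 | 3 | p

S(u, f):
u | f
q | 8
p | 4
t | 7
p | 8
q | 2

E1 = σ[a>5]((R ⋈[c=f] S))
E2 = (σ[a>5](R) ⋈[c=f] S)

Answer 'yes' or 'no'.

E1 stepwise |·|:
  R → 6
  S → 5
  (R ⋈[c=f] S) → 1
  σ[a>5]((R ⋈[c=f] S)) → 1
E2 stepwise |·|:
  R → 6
  σ[a>5](R) → 1
  S → 5
  (σ[a>5](R) ⋈[c=f] S) → 1

E1 and E2 produce the same multiset:
a | c | w | u | f
9 | 2 | p | q | 2

yes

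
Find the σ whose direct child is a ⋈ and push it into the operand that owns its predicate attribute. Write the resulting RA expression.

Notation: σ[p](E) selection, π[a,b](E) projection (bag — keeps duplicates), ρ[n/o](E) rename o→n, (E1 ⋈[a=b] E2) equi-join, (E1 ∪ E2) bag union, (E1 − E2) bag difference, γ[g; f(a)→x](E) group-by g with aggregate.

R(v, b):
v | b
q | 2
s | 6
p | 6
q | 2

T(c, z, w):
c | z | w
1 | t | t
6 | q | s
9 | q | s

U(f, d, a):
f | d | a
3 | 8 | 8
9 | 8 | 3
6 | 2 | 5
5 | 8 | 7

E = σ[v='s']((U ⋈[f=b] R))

σ filters on v, owned by the right side.
E' = (U ⋈[f=b] σ[v='s'](R))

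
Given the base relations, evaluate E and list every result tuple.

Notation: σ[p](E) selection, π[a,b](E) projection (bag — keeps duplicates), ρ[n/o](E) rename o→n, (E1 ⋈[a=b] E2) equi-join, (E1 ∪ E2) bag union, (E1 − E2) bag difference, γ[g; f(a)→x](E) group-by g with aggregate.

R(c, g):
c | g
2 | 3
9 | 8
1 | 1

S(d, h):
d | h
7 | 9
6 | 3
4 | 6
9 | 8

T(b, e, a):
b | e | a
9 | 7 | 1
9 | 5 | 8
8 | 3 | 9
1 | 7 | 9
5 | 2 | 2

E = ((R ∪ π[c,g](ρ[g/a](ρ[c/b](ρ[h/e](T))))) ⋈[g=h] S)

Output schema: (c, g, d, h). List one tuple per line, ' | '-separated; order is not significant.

Subexpression sizes:
  R → 3
  T → 5
  ρ[h/e](T) → 5
  ρ[c/b](ρ[h/e](T)) → 5
  ρ[g/a](ρ[c/b](ρ[h/e](T))) → 5
  π[c,g](ρ[g/a](ρ[c/b](ρ[h/e](T)))) → 5
  (R ∪ π[c,g](ρ[g/a](ρ[c/b](ρ[h/e](T))))) → 8
  S → 4
  ((R ∪ π[c,g](ρ[g/a](ρ[c/b](ρ[h/e](T))))) ⋈[g=h] S) → 5

== RESULT ==
c | g | d | h
1 | 9 | 7 | 9
2 | 3 | 6 | 3
8 | 9 | 7 | 9
9 | 8 | 9 | 8
9 | 8 | 9 | 8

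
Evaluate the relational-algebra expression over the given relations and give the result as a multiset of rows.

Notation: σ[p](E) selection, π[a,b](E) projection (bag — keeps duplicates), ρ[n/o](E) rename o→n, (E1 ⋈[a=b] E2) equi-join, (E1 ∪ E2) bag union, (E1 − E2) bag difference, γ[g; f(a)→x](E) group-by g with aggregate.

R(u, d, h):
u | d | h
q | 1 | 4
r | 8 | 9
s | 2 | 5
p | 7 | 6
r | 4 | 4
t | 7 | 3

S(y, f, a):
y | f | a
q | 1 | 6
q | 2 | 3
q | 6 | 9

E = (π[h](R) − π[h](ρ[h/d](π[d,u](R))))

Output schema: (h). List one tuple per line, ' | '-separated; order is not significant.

Subexpression sizes:
  R → 6
  π[h](R) → 6
  R → 6
  π[d,u](R) → 6
  ρ[h/d](π[d,u](R)) → 6
  π[h](ρ[h/d](π[d,u](R))) → 6
  (π[h](R) − π[h](ρ[h/d](π[d,u](R)))) → 5

== RESULT ==
h
3
4
5
6
9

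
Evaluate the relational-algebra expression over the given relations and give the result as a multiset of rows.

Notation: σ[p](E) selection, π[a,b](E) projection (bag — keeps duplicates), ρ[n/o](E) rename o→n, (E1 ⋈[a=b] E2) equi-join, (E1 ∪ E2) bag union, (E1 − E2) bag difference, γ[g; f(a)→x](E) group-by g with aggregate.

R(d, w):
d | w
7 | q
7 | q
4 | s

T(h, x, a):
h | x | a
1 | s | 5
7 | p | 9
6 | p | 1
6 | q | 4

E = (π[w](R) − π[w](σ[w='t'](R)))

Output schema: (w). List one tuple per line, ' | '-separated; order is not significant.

Per-node cardinality:
  R → 3
  π[w](R) → 3
  R → 3
  σ[w='t'](R) → 0
  π[w](σ[w='t'](R)) → 0
  (π[w](R) − π[w](σ[w='t'](R))) → 3

== RESULT ==
w
q
q
s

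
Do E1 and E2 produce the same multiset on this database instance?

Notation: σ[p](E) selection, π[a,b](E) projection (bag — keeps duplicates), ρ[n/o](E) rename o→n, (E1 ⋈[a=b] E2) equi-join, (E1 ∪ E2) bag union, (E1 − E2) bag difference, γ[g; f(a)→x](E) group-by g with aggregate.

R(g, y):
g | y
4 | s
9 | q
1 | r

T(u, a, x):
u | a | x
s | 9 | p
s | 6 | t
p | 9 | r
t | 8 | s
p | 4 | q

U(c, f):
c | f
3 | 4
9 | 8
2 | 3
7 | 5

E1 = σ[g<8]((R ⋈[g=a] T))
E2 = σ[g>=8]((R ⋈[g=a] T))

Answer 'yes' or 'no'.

E1 stepwise |·|:
  R → 3
  T → 5
  (R ⋈[g=a] T) → 3
  σ[g<8]((R ⋈[g=a] T)) → 1
E2 stepwise |·|:
  R → 3
  T → 5
  (R ⋈[g=a] T) → 3
  σ[g>=8]((R ⋈[g=a] T)) → 2

E1 result:
g | y | u | a | x
4 | s | p | 4 | q
E2 result:
g | y | u | a | x
9 | q | p | 9 | r
9 | q | s | 9 | p
Witness: (9, 'q', 'p', 9, 'r') appears 0× in E1 but 1× in E2.

no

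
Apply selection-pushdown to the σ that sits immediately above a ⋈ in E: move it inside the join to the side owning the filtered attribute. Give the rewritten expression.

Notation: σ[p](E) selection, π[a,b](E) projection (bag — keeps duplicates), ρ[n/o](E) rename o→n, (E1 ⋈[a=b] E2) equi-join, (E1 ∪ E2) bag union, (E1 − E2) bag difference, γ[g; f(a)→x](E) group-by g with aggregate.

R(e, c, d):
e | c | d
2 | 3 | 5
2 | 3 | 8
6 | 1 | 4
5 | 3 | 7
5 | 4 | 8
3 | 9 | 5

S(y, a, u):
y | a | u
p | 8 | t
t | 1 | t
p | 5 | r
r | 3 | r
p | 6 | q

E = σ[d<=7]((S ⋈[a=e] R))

σ filters on d, owned by the right side.
E' = (S ⋈[a=e] σ[d<=7](R))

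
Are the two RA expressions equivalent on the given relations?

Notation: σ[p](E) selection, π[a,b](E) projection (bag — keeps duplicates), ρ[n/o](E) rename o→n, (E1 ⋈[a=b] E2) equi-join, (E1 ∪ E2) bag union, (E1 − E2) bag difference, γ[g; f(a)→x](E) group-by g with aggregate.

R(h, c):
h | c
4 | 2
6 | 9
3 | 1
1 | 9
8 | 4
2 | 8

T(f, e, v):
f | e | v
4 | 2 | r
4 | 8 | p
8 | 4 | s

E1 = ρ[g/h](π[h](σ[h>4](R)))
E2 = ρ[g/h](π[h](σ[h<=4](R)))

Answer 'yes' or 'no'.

E1 subexpression sizes:
  R → 6
  σ[h>4](R) → 2
  π[h](σ[h>4](R)) → 2
  ρ[g/h](π[h](σ[h>4](R))) → 2
E2 subexpression sizes:
  R → 6
  σ[h<=4](R) → 4
  π[h](σ[h<=4](R)) → 4
  ρ[g/h](π[h](σ[h<=4](R))) → 4

E1 result:
g
6
8
E2 result:
g
1
2
3
4
Witness: (6,) appears 1× in E1 but 0× in E2.

no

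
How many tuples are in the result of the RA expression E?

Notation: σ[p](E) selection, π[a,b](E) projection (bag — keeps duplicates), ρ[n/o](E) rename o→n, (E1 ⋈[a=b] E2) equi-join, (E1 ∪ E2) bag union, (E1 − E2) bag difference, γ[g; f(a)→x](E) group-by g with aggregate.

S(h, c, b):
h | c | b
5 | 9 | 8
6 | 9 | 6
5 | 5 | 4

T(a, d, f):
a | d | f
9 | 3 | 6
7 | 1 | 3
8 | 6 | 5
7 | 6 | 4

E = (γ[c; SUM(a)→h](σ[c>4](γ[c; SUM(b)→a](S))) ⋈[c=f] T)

Subexpression sizes:
  S → 3
  γ[c; SUM(b)→a](S) → 2
  σ[c>4](γ[c; SUM(b)→a](S)) → 2
  γ[c; SUM(a)→h](σ[c>4](γ[c; SUM(b)→a](S))) → 2
  T → 4
  (γ[c; SUM(a)→h](σ[c>4](γ[c; SUM(b)→a](S))) ⋈[c=f] T) → 1

|E| = 1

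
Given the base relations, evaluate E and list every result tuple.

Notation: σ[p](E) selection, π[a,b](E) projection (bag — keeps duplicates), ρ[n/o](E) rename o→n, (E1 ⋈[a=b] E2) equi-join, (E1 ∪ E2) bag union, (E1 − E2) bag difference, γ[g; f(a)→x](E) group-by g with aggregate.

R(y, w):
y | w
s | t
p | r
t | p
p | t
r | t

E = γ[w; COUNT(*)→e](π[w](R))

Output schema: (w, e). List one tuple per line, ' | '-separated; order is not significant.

Stepwise |·|:
  R → 5
  π[w](R) → 5
  γ[w; COUNT(*)→e](π[w](R)) → 3

== RESULT ==
w | e
p | 1
r | 1
t | 3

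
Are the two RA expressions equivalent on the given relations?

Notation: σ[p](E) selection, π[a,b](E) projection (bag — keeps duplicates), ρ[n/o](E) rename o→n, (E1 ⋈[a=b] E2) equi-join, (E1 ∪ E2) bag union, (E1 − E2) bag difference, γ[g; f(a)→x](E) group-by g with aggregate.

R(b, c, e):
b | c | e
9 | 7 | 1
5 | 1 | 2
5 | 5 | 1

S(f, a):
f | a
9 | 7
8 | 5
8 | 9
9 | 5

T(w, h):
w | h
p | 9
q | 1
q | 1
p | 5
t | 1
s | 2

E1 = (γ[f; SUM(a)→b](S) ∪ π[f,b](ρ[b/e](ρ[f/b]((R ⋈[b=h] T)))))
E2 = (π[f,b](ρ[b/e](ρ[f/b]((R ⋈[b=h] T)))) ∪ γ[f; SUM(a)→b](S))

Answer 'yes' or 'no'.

E1 row counts bottom-up:
  S → 4
  γ[f; SUM(a)→b](S) → 2
  R → 3
  T → 6
  (R ⋈[b=h] T) → 3
  ρ[f/b]((R ⋈[b=h] T)) → 3
  ρ[b/e](ρ[f/b]((R ⋈[b=h] T))) → 3
  π[f,b](ρ[b/e](ρ[f/b]((R ⋈[b=h] T)))) → 3
  (γ[f; SUM(a)→b](S) ∪ π[f,b](ρ[b/e](ρ[f/b]((R ⋈[b=h] T))))) → 5
E2 row counts bottom-up:
  R → 3
  T → 6
  (R ⋈[b=h] T) → 3
  ρ[f/b]((R ⋈[b=h] T)) → 3
  ρ[b/e](ρ[f/b]((R ⋈[b=h] T))) → 3
  π[f,b](ρ[b/e](ρ[f/b]((R ⋈[b=h] T)))) → 3
  S → 4
  γ[f; SUM(a)→b](S) → 2
  (π[f,b](ρ[b/e](ρ[f/b]((R ⋈[b=h] T)))) ∪ γ[f; SUM(a)→b](S)) → 5

E1 and E2 produce the same multiset:
f | b
5 | 1
5 | 2
8 | 14
9 | 1
9 | 12

yes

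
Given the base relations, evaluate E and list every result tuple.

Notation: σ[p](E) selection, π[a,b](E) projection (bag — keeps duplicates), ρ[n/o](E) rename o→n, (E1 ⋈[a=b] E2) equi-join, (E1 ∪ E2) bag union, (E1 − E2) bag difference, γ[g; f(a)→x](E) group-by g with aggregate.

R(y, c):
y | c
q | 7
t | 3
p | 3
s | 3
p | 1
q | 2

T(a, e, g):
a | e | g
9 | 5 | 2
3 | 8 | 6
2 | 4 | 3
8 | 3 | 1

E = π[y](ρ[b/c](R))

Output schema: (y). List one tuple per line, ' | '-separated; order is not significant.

Stepwise |·|:
  R → 6
  ρ[b/c](R) → 6
  π[y](ρ[b/c](R)) → 6

== RESULT ==
y
p
p
q
q
s
t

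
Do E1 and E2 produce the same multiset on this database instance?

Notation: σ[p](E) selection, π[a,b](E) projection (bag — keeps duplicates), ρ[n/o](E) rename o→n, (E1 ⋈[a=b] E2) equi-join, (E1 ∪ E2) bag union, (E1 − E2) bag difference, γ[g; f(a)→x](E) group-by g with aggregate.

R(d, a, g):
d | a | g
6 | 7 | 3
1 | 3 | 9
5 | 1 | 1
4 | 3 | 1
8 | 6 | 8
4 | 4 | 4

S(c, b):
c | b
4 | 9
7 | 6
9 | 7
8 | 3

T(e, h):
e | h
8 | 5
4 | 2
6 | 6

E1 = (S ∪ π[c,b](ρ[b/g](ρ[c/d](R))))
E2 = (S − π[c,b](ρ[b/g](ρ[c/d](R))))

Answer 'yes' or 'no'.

E1 per-node cardinality:
  S → 4
  R → 6
  ρ[c/d](R) → 6
  ρ[b/g](ρ[c/d](R)) → 6
  π[c,b](ρ[b/g](ρ[c/d](R))) → 6
  (S ∪ π[c,b](ρ[b/g](ρ[c/d](R)))) → 10
E2 per-node cardinality:
  S → 4
  R → 6
  ρ[c/d](R) → 6
  ρ[b/g](ρ[c/d](R)) → 6
  π[c,b](ρ[b/g](ρ[c/d](R))) → 6
  (S − π[c,b](ρ[b/g](ρ[c/d](R)))) → 4

E1 result:
c | b
1 | 9
4 | 1
4 | 4
4 | 9
5 | 1
6 | 3
7 | 6
8 | 3
8 | 8
9 | 7
E2 result:
c | b
4 | 9
7 | 6
8 | 3
9 | 7
Witness: (4, 4) appears 1× in E1 but 0× in E2.

no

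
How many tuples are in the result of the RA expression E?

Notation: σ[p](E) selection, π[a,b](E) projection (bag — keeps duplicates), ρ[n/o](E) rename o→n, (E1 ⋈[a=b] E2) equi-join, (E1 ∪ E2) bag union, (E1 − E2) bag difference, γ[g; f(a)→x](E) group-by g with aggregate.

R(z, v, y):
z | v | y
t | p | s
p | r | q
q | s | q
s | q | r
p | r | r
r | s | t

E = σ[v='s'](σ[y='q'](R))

Subexpression sizes:
  R → 6
  σ[y='q'](R) → 2
  σ[v='s'](σ[y='q'](R)) → 1

|E| = 1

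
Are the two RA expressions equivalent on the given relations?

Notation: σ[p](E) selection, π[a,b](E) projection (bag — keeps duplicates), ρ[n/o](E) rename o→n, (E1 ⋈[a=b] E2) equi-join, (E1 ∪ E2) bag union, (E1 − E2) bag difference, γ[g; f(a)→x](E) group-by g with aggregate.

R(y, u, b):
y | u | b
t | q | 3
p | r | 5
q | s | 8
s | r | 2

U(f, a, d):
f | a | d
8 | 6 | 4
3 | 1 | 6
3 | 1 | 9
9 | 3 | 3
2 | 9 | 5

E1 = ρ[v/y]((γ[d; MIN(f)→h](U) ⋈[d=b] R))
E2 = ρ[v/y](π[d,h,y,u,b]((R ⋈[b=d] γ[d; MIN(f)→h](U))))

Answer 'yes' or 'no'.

E1 row counts bottom-up:
  U → 5
  γ[d; MIN(f)→h](U) → 5
  R → 4
  (γ[d; MIN(f)→h](U) ⋈[d=b] R) → 2
  ρ[v/y]((γ[d; MIN(f)→h](U) ⋈[d=b] R)) → 2
E2 row counts bottom-up:
  R → 4
  U → 5
  γ[d; MIN(f)→h](U) → 5
  (R ⋈[b=d] γ[d; MIN(f)→h](U)) → 2
  π[d,h,y,u,b]((R ⋈[b=d] γ[d; MIN(f)→h](U))) → 2
  ρ[v/y](π[d,h,y,u,b]((R ⋈[b=d] γ[d; MIN(f)→h](U)))) → 2

E1 and E2 produce the same multiset:
d | h | v | u | b
3 | 9 | t | q | 3
5 | 2 | p | r | 5

yes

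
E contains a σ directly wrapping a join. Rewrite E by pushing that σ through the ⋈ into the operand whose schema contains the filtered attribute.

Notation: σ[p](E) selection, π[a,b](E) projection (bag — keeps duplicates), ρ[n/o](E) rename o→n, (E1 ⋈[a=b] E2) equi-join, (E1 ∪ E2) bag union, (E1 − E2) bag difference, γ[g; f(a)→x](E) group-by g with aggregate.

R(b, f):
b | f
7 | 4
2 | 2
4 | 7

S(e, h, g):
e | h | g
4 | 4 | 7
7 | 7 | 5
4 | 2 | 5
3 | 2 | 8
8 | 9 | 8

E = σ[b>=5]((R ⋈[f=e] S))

σ filters on b, owned by the left side.
E' = (σ[b>=5](R) ⋈[f=e] S)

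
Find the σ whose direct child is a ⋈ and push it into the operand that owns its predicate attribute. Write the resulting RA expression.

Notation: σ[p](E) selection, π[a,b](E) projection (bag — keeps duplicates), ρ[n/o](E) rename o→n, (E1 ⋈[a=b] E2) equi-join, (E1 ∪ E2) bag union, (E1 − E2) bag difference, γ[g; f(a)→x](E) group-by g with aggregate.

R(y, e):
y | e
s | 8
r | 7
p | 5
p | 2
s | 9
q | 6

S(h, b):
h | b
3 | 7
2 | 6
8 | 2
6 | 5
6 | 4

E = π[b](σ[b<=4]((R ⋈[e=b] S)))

σ filters on b, owned by the right side.
E' = π[b]((R ⋈[e=b] σ[b<=4](S)))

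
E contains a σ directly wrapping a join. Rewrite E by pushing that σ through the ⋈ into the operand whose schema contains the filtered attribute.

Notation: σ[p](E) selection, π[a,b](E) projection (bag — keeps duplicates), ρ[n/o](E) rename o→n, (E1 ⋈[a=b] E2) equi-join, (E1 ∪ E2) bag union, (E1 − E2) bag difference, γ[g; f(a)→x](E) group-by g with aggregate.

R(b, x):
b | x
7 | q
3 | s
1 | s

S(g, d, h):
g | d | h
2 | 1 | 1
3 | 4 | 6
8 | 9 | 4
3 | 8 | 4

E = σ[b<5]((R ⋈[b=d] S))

σ filters on b, owned by the left side.
E' = (σ[b<5](R) ⋈[b=d] S)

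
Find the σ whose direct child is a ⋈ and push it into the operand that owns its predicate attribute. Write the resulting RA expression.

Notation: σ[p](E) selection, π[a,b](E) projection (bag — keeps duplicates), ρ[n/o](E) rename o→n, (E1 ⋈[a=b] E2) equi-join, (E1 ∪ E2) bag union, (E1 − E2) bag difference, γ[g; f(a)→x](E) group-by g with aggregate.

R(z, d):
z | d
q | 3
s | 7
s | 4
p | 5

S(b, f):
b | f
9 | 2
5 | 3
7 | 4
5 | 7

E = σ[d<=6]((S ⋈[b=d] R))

σ filters on d, owned by the right side.
E' = (S ⋈[b=d] σ[d<=6](R))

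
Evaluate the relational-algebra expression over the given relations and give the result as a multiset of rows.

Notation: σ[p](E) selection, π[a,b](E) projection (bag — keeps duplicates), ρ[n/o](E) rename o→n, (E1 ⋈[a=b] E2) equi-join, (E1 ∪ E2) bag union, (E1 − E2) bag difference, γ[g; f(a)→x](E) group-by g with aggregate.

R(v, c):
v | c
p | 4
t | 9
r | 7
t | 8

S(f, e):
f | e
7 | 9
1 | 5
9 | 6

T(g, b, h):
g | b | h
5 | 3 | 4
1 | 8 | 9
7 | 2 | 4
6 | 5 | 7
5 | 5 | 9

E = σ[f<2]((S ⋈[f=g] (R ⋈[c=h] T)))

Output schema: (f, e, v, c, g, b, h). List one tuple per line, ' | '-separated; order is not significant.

Stepwise |·|:
  S → 3
  R → 4
  T → 5
  (R ⋈[c=h] T) → 5
  (S ⋈[f=g] (R ⋈[c=h] T)) → 2
  σ[f<2]((S ⋈[f=g] (R ⋈[c=h] T))) → 1

== RESULT ==
f | e | v | c | g | b | h
1 | 5 | t | 9 | 1 | 8 | 9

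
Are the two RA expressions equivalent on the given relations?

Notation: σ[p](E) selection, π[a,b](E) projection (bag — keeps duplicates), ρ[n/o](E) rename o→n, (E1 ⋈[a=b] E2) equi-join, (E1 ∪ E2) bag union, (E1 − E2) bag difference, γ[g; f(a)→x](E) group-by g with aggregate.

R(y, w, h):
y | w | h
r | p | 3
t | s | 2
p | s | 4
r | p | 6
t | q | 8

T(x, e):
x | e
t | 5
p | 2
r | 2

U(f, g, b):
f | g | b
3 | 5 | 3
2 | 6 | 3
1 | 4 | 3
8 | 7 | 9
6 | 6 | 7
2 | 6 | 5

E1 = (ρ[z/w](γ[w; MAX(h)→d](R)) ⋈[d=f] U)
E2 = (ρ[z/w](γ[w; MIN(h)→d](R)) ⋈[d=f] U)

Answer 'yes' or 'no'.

E1 row counts bottom-up:
  R → 5
  γ[w; MAX(h)→d](R) → 3
  ρ[z/w](γ[w; MAX(h)→d](R)) → 3
  U → 6
  (ρ[z/w](γ[w; MAX(h)→d](R)) ⋈[d=f] U) → 2
E2 row counts bottom-up:
  R → 5
  γ[w; MIN(h)→d](R) → 3
  ρ[z/w](γ[w; MIN(h)→d](R)) → 3
  U → 6
  (ρ[z/w](γ[w; MIN(h)→d](R)) ⋈[d=f] U) → 4

E1 result:
z | d | f | g | b
p | 6 | 6 | 6 | 7
q | 8 | 8 | 7 | 9
E2 result:
z | d | f | g | b
p | 3 | 3 | 5 | 3
q | 8 | 8 | 7 | 9
s | 2 | 2 | 6 | 3
s | 2 | 2 | 6 | 5
Witness: ('s', 2, 2, 6, 5) appears 0× in E1 but 1× in E2.

no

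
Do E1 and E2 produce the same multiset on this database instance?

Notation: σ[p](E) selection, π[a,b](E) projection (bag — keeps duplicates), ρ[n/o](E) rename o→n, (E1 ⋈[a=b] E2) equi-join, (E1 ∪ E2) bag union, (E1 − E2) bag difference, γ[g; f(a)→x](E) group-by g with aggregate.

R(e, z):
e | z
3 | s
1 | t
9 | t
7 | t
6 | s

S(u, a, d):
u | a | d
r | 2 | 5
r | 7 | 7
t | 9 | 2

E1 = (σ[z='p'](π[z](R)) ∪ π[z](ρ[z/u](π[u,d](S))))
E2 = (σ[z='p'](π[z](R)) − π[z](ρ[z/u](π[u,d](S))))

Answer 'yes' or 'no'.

E1 row counts bottom-up:
  R → 5
  π[z](R) → 5
  σ[z='p'](π[z](R)) → 0
  S → 3
  π[u,d](S) → 3
  ρ[z/u](π[u,d](S)) → 3
  π[z](ρ[z/u](π[u,d](S))) → 3
  (σ[z='p'](π[z](R)) ∪ π[z](ρ[z/u](π[u,d](S)))) → 3
E2 row counts bottom-up:
  R → 5
  π[z](R) → 5
  σ[z='p'](π[z](R)) → 0
  S → 3
  π[u,d](S) → 3
  ρ[z/u](π[u,d](S)) → 3
  π[z](ρ[z/u](π[u,d](S))) → 3
  (σ[z='p'](π[z](R)) − π[z](ρ[z/u](π[u,d](S)))) → 0

E1 result:
z
r
r
t
E2 result:
z
(0 rows)
Witness: ('t',) appears 1× in E1 but 0× in E2.

no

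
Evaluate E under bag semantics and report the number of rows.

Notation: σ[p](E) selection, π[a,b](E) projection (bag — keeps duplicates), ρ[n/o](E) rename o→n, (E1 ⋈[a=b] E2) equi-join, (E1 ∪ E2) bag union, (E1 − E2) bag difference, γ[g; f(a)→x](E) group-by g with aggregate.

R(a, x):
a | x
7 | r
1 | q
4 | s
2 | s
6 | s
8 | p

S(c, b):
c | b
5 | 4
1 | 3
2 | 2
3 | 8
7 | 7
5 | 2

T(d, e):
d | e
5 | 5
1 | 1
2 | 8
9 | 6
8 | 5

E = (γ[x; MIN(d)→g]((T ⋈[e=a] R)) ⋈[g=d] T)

Subexpression sizes:
  T → 5
  R → 6
  (T ⋈[e=a] R) → 3
  γ[x; MIN(d)→g]((T ⋈[e=a] R)) → 3
  T → 5
  (γ[x; MIN(d)→g]((T ⋈[e=a] R)) ⋈[g=d] T) → 3

|E| = 3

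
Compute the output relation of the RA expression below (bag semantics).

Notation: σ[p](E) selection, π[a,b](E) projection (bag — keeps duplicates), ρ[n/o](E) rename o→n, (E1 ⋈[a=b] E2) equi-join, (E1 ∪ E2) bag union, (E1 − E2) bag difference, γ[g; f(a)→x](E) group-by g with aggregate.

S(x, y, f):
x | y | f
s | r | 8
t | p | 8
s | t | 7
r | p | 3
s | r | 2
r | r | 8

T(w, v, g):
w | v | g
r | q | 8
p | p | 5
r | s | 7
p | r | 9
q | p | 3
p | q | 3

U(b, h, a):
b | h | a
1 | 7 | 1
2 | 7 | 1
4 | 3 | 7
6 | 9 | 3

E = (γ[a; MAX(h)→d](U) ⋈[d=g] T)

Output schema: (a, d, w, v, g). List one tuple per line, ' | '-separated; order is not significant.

Stepwise |·|:
  U → 4
  γ[a; MAX(h)→d](U) → 3
  T → 6
  (γ[a; MAX(h)→d](U) ⋈[d=g] T) → 4

== RESULT ==
a | d | w | v | g
1 | 7 | r | s | 7
3 | 9 | p | r | 9
7 | 3 | p | q | 3
7 | 3 | q | p | 3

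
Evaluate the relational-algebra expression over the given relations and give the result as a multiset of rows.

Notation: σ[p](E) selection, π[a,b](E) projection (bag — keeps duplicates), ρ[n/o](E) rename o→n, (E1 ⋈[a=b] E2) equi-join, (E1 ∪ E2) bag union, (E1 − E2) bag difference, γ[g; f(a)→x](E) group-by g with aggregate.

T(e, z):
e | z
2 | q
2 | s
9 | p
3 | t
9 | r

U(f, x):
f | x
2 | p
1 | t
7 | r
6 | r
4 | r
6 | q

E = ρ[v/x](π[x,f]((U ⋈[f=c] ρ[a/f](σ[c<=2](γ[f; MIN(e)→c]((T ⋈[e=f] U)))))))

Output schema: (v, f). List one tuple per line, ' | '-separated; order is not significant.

Per-node cardinality:
  U → 6
  T → 5
  U → 6
  (T ⋈[e=f] U) → 2
  γ[f; MIN(e)→c]((T ⋈[e=f] U)) → 1
  σ[c<=2](γ[f; MIN(e)→c]((T ⋈[e=f] U))) → 1
  ρ[a/f](σ[c<=2](γ[f; MIN(e)→c]((T ⋈[e=f] U)))) → 1
  (U ⋈[f=c] ρ[a/f](σ[c<=2](γ[f; MIN(e)→c]((T ⋈[e=f] U))))) → 1
  π[x,f]((U ⋈[f=c] ρ[a/f](σ[c<=2](γ[f; MIN(e)→c]((T ⋈[e=f] U)))))) → 1
  ρ[v/x](π[x,f]((U ⋈[f=c] ρ[a/f](σ[c<=2](γ[f; MIN(e)→c]((T ⋈[e=f] U))))))) → 1

== RESULT ==
v | f
p | 2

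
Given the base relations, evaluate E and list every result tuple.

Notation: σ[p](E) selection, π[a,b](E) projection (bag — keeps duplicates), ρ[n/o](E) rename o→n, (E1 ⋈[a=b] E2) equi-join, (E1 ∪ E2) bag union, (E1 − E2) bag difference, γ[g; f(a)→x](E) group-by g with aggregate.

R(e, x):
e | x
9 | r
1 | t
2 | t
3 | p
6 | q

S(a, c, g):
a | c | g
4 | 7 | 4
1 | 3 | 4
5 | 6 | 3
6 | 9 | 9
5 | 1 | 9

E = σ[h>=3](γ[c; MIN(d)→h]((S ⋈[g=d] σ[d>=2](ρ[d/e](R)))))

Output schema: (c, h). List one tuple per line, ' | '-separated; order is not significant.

Subexpression sizes:
  S → 5
  R → 5
  ρ[d/e](R) → 5
  σ[d>=2](ρ[d/e](R)) → 4
  (S ⋈[g=d] σ[d>=2](ρ[d/e](R))) → 3
  γ[c; MIN(d)→h]((S ⋈[g=d] σ[d>=2](ρ[d/e](R)))) → 3
  σ[h>=3](γ[c; MIN(d)→h]((S ⋈[g=d] σ[d>=2](ρ[d/e](R))))) → 3

== RESULT ==
c | h
1 | 9
6 | 3
9 | 9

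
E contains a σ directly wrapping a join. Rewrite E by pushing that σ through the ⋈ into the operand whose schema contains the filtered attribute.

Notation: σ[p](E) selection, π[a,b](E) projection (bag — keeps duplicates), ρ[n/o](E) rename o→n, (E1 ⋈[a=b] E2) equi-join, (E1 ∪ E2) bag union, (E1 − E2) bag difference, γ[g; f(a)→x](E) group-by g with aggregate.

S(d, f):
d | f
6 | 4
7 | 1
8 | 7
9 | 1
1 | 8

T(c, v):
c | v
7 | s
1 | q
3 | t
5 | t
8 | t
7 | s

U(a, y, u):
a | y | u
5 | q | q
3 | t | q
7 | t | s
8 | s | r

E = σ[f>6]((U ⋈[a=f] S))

σ filters on f, owned by the right side.
E' = (U ⋈[a=f] σ[f>6](S))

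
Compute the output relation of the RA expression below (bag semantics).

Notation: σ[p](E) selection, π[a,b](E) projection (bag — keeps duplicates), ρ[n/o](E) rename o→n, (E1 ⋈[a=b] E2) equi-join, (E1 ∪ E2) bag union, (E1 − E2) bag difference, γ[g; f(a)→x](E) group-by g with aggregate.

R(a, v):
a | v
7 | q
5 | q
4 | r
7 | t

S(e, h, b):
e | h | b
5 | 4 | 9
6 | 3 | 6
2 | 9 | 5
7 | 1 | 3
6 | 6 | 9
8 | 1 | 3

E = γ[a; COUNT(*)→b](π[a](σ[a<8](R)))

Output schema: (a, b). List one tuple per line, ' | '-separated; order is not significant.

Row counts bottom-up:
  R → 4
  σ[a<8](R) → 4
  π[a](σ[a<8](R)) → 4
  γ[a; COUNT(*)→b](π[a](σ[a<8](R))) → 3

== RESULT ==
a | b
4 | 1
5 | 1
7 | 2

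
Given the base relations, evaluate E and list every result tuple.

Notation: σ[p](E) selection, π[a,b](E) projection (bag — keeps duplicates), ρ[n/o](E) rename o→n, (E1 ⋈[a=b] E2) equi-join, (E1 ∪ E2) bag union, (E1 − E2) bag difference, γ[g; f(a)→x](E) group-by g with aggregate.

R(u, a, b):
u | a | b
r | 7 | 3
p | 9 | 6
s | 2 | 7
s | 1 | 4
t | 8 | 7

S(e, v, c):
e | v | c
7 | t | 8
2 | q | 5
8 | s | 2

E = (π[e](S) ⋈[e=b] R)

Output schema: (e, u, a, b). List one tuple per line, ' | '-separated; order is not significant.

Stepwise |·|:
  S → 3
  π[e](S) → 3
  R → 5
  (π[e](S) ⋈[e=b] R) → 2

== RESULT ==
e | u | a | b
7 | s | 2 | 7
7 | t | 8 | 7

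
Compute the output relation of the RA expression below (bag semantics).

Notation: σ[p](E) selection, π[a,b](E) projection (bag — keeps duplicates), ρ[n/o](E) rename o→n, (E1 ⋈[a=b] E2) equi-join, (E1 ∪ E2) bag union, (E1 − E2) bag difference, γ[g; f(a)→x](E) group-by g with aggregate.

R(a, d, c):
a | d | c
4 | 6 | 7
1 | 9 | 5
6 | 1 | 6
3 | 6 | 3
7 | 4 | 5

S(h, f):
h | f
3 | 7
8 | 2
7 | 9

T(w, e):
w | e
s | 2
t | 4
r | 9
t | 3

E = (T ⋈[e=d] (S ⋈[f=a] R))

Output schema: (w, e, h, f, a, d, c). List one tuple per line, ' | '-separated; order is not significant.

Row counts bottom-up:
  T → 4
  S → 3
  R → 5
  (S ⋈[f=a] R) → 1
  (T ⋈[e=d] (S ⋈[f=a] R)) → 1

== RESULT ==
w | e | h | f | a | d | c
t | 4 | 3 | 7 | 7 | 4 | 5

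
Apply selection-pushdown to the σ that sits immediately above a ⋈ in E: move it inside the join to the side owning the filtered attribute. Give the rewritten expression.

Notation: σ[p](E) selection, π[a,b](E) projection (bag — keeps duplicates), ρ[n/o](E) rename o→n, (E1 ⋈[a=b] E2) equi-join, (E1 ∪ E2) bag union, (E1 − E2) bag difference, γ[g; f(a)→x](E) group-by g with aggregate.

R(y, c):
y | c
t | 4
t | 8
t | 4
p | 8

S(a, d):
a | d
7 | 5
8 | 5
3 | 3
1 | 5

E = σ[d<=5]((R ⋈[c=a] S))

σ filters on d, owned by the right side.
E' = (R ⋈[c=a] σ[d<=5](S))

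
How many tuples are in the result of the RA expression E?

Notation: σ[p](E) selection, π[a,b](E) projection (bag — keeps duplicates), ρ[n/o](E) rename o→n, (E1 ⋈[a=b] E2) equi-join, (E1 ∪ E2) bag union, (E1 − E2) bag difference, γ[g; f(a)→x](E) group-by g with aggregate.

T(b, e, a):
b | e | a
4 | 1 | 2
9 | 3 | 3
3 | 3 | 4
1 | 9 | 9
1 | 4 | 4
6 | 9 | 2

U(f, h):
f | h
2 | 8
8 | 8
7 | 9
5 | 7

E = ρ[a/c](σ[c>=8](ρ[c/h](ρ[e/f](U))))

Row counts bottom-up:
  U → 4
  ρ[e/f](U) → 4
  ρ[c/h](ρ[e/f](U)) → 4
  σ[c>=8](ρ[c/h](ρ[e/f](U))) → 3
  ρ[a/c](σ[c>=8](ρ[c/h](ρ[e/f](U)))) → 3

|E| = 3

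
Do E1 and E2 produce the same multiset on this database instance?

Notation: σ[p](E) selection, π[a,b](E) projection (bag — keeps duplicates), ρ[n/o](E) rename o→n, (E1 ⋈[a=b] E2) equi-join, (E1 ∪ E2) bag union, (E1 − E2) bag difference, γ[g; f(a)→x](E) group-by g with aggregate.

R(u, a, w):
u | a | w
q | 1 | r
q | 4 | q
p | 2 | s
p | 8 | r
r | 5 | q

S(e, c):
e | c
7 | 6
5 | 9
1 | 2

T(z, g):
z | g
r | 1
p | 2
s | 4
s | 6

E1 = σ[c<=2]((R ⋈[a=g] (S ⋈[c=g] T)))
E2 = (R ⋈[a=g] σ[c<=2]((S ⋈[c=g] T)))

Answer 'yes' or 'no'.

E1 subexpression sizes:
  R → 5
  S → 3
  T → 4
  (S ⋈[c=g] T) → 2
  (R ⋈[a=g] (S ⋈[c=g] T)) → 1
  σ[c<=2]((R ⋈[a=g] (S ⋈[c=g] T))) → 1
E2 subexpression sizes:
  R → 5
  S → 3
  T → 4
  (S ⋈[c=g] T) → 2
  σ[c<=2]((S ⋈[c=g] T)) → 1
  (R ⋈[a=g] σ[c<=2]((S ⋈[c=g] T))) → 1

E1 and E2 produce the same multiset:
u | a | w | e | c | z | g
p | 2 | s | 1 | 2 | p | 2

yes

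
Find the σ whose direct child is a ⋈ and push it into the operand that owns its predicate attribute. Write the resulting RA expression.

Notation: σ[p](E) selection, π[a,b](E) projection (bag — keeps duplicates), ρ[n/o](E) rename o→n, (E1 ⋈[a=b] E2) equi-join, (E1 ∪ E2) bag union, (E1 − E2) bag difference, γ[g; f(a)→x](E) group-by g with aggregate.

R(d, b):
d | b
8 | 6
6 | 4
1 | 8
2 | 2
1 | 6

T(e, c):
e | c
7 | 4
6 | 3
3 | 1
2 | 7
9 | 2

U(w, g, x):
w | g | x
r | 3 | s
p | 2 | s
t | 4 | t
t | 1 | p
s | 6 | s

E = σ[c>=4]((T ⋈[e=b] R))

σ filters on c, owned by the left side.
E' = (σ[c>=4](T) ⋈[e=b] R)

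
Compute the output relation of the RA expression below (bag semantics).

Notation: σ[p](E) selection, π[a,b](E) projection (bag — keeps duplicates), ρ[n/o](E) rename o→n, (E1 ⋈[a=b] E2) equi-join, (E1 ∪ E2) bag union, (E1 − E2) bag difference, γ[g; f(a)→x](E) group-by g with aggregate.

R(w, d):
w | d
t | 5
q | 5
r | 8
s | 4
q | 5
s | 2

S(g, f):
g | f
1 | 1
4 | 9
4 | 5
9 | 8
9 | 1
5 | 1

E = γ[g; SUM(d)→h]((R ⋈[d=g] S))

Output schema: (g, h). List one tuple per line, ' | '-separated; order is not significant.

Stepwise |·|:
  R → 6
  S → 6
  (R ⋈[d=g] S) → 5
  γ[g; SUM(d)→h]((R ⋈[d=g] S)) → 2

== RESULT ==
g | h
4 | 8
5 | 15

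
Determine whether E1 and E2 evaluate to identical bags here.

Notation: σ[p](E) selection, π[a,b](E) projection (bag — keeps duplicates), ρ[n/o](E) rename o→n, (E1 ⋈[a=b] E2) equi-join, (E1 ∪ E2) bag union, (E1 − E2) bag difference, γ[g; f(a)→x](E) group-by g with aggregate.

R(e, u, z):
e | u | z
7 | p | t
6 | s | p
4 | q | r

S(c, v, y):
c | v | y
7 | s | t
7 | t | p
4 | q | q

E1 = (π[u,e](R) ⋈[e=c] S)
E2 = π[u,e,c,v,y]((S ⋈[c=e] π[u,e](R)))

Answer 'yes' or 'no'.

E1 per-node cardinality:
  R → 3
  π[u,e](R) → 3
  S → 3
  (π[u,e](R) ⋈[e=c] S) → 3
E2 per-node cardinality:
  S → 3
  R → 3
  π[u,e](R) → 3
  (S ⋈[c=e] π[u,e](R)) → 3
  π[u,e,c,v,y]((S ⋈[c=e] π[u,e](R))) → 3

E1 and E2 produce the same multiset:
u | e | c | v | y
p | 7 | 7 | s | t
p | 7 | 7 | t | p
q | 4 | 4 | q | q

yes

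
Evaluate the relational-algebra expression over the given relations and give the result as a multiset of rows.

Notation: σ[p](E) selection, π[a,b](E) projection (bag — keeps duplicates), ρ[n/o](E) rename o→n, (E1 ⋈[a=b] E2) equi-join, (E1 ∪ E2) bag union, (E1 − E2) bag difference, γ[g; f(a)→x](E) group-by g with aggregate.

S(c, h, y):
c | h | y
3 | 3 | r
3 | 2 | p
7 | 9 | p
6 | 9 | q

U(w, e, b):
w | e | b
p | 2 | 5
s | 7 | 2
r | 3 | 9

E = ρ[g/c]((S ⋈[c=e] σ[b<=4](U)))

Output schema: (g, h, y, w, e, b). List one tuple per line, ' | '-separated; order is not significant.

Per-node cardinality:
  S → 4
  U → 3
  σ[b<=4](U) → 1
  (S ⋈[c=e] σ[b<=4](U)) → 1
  ρ[g/c]((S ⋈[c=e] σ[b<=4](U))) → 1

== RESULT ==
g | h | y | w | e | b
7 | 9 | p | s | 7 | 2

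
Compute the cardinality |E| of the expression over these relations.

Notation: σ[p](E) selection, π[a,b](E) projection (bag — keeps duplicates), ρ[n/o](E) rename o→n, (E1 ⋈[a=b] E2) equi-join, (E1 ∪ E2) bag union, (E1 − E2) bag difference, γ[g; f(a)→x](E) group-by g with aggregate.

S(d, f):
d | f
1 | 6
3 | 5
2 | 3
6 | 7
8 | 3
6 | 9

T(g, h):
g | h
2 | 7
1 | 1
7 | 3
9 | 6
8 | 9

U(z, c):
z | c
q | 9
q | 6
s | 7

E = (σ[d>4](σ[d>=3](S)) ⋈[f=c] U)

Subexpression sizes:
  S → 6
  σ[d>=3](S) → 4
  σ[d>4](σ[d>=3](S)) → 3
  U → 3
  (σ[d>4](σ[d>=3](S)) ⋈[f=c] U) → 2

|E| = 2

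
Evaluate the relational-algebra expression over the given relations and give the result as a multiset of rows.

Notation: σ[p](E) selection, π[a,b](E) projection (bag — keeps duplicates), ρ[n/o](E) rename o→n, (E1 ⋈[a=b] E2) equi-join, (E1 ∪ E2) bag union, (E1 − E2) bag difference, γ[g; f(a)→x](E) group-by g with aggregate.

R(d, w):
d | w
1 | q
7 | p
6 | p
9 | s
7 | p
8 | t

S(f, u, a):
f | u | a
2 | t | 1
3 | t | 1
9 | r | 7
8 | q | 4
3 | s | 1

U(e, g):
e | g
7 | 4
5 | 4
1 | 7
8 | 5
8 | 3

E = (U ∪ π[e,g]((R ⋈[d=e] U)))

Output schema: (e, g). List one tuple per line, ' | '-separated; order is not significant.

Row counts bottom-up:
  U → 5
  R → 6
  U → 5
  (R ⋈[d=e] U) → 5
  π[e,g]((R ⋈[d=e] U)) → 5
  (U ∪ π[e,g]((R ⋈[d=e] U))) → 10

== RESULT ==
e | g
1 | 7
1 | 7
5 | 4
7 | 4
7 | 4
7 | 4
8 | 3
8 | 3
8 | 5
8 | 5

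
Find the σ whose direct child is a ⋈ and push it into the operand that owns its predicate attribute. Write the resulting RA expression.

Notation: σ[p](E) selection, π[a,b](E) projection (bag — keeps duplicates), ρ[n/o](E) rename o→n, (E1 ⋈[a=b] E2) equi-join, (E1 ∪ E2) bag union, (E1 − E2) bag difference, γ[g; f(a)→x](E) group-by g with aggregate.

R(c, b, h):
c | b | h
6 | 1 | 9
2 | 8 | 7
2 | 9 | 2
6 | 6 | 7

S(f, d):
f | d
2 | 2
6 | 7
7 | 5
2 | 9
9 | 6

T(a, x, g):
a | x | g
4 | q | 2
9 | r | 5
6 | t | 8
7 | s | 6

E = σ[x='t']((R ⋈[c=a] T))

σ filters on x, owned by the right side.
E' = (R ⋈[c=a] σ[x='t'](T))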